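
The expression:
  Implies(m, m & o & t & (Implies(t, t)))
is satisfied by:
  {t: True, o: True, m: False}
  {t: True, o: False, m: False}
  {o: True, t: False, m: False}
  {t: False, o: False, m: False}
  {t: True, m: True, o: True}


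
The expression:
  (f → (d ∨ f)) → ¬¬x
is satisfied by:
  {x: True}


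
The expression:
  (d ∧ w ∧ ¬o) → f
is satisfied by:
  {o: True, f: True, w: False, d: False}
  {o: True, w: False, f: False, d: False}
  {f: True, o: False, w: False, d: False}
  {o: False, w: False, f: False, d: False}
  {d: True, o: True, f: True, w: False}
  {d: True, o: True, w: False, f: False}
  {d: True, f: True, o: False, w: False}
  {d: True, o: False, w: False, f: False}
  {o: True, w: True, f: True, d: False}
  {o: True, w: True, d: False, f: False}
  {w: True, f: True, d: False, o: False}
  {w: True, d: False, f: False, o: False}
  {o: True, w: True, d: True, f: True}
  {o: True, w: True, d: True, f: False}
  {w: True, d: True, f: True, o: False}


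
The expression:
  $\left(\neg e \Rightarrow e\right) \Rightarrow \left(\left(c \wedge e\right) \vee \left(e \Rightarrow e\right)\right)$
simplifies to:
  $\text{True}$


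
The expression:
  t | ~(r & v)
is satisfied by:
  {t: True, v: False, r: False}
  {v: False, r: False, t: False}
  {r: True, t: True, v: False}
  {r: True, v: False, t: False}
  {t: True, v: True, r: False}
  {v: True, t: False, r: False}
  {r: True, v: True, t: True}


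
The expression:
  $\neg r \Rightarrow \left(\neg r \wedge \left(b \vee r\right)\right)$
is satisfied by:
  {r: True, b: True}
  {r: True, b: False}
  {b: True, r: False}


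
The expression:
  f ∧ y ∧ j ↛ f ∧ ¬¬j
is never true.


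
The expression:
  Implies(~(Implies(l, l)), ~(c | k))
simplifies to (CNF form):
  True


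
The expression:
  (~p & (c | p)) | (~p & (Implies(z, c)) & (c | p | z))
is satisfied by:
  {c: True, p: False}


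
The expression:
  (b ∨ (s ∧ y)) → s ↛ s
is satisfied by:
  {b: False, s: False, y: False}
  {y: True, b: False, s: False}
  {s: True, b: False, y: False}


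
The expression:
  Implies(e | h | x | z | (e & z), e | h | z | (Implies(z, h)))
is always true.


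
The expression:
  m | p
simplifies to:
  m | p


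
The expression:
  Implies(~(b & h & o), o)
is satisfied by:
  {o: True}


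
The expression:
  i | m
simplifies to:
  i | m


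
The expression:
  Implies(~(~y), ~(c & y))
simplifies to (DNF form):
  ~c | ~y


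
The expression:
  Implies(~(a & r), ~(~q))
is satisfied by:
  {a: True, q: True, r: True}
  {a: True, q: True, r: False}
  {q: True, r: True, a: False}
  {q: True, r: False, a: False}
  {a: True, r: True, q: False}


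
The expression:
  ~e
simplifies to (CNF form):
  ~e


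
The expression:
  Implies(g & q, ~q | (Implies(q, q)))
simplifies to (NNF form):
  True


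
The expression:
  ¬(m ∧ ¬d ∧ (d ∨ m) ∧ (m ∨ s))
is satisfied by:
  {d: True, m: False}
  {m: False, d: False}
  {m: True, d: True}


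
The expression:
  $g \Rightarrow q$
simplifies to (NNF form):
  $q \vee \neg g$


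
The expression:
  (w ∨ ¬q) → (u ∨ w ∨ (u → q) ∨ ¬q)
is always true.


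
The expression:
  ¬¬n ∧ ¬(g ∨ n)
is never true.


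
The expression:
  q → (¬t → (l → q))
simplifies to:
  True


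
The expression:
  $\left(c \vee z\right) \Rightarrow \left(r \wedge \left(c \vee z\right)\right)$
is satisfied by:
  {r: True, c: False, z: False}
  {r: True, z: True, c: False}
  {r: True, c: True, z: False}
  {r: True, z: True, c: True}
  {z: False, c: False, r: False}


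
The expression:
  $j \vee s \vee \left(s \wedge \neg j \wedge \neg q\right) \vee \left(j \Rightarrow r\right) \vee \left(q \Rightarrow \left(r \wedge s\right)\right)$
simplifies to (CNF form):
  $\text{True}$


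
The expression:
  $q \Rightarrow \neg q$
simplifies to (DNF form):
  $\neg q$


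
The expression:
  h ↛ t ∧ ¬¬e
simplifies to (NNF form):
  e ∧ h ∧ ¬t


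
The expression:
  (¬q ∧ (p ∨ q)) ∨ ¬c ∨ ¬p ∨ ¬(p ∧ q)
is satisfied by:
  {p: False, c: False, q: False}
  {q: True, p: False, c: False}
  {c: True, p: False, q: False}
  {q: True, c: True, p: False}
  {p: True, q: False, c: False}
  {q: True, p: True, c: False}
  {c: True, p: True, q: False}


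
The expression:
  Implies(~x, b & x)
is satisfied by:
  {x: True}


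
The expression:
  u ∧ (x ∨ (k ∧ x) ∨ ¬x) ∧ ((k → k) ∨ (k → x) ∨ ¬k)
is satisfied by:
  {u: True}


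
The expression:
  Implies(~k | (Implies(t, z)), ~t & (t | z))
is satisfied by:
  {k: True, z: True, t: False}
  {z: True, t: False, k: False}
  {k: True, t: True, z: False}


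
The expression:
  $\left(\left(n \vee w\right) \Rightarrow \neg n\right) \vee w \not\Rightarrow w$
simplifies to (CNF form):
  $\neg n$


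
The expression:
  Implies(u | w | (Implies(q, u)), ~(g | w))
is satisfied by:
  {q: True, u: False, w: False, g: False}
  {q: False, u: False, w: False, g: False}
  {q: True, u: True, w: False, g: False}
  {u: True, q: False, w: False, g: False}
  {q: True, g: True, u: False, w: False}


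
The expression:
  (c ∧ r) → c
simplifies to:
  True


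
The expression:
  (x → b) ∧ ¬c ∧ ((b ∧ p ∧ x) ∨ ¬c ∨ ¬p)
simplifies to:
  ¬c ∧ (b ∨ ¬x)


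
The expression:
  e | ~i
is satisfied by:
  {e: True, i: False}
  {i: False, e: False}
  {i: True, e: True}


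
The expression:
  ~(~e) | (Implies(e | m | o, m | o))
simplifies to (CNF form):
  True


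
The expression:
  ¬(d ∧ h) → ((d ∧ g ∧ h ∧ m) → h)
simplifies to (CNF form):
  True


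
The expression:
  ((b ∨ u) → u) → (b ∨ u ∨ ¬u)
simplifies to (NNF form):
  True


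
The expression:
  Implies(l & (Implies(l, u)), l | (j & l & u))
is always true.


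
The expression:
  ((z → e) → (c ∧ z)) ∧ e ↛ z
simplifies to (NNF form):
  False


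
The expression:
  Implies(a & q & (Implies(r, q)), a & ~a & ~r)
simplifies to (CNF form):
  ~a | ~q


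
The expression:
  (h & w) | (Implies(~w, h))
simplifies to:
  h | w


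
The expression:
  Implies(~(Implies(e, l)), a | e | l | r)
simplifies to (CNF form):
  True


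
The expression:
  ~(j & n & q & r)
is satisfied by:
  {q: False, n: False, r: False, j: False}
  {j: True, q: False, n: False, r: False}
  {r: True, q: False, n: False, j: False}
  {j: True, r: True, q: False, n: False}
  {n: True, j: False, q: False, r: False}
  {j: True, n: True, q: False, r: False}
  {r: True, n: True, j: False, q: False}
  {j: True, r: True, n: True, q: False}
  {q: True, r: False, n: False, j: False}
  {j: True, q: True, r: False, n: False}
  {r: True, q: True, j: False, n: False}
  {j: True, r: True, q: True, n: False}
  {n: True, q: True, r: False, j: False}
  {j: True, n: True, q: True, r: False}
  {r: True, n: True, q: True, j: False}


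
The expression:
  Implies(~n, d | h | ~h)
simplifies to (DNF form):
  True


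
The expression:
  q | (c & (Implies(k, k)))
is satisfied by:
  {q: True, c: True}
  {q: True, c: False}
  {c: True, q: False}


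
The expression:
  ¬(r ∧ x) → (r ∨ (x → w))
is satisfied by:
  {r: True, w: True, x: False}
  {r: True, w: False, x: False}
  {w: True, r: False, x: False}
  {r: False, w: False, x: False}
  {r: True, x: True, w: True}
  {r: True, x: True, w: False}
  {x: True, w: True, r: False}


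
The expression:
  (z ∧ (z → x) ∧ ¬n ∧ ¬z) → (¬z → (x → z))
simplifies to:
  True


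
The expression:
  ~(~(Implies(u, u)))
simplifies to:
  True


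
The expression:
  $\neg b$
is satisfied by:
  {b: False}


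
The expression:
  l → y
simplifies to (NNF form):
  y ∨ ¬l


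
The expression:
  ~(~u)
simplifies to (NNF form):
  u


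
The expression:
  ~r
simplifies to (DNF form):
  ~r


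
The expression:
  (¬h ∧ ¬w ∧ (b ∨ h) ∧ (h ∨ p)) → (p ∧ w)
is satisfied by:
  {h: True, w: True, p: False, b: False}
  {h: True, p: False, w: False, b: False}
  {w: True, h: False, p: False, b: False}
  {h: False, p: False, w: False, b: False}
  {b: True, h: True, w: True, p: False}
  {b: True, h: True, p: False, w: False}
  {b: True, w: True, h: False, p: False}
  {b: True, h: False, p: False, w: False}
  {h: True, p: True, w: True, b: False}
  {h: True, p: True, b: False, w: False}
  {p: True, w: True, b: False, h: False}
  {p: True, b: False, w: False, h: False}
  {h: True, p: True, b: True, w: True}
  {h: True, p: True, b: True, w: False}
  {p: True, b: True, w: True, h: False}


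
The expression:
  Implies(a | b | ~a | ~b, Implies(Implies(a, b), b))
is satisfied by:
  {a: True, b: True}
  {a: True, b: False}
  {b: True, a: False}


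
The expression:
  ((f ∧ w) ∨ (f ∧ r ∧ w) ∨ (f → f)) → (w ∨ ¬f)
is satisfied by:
  {w: True, f: False}
  {f: False, w: False}
  {f: True, w: True}


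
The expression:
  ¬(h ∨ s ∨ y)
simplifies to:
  ¬h ∧ ¬s ∧ ¬y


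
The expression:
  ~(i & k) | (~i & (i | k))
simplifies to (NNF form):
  ~i | ~k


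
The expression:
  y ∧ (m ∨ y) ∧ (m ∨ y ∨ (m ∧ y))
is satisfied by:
  {y: True}


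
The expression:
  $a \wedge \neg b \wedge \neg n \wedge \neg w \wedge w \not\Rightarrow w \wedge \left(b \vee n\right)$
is never true.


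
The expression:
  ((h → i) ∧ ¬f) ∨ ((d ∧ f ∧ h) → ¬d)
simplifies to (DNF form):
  ¬d ∨ ¬f ∨ ¬h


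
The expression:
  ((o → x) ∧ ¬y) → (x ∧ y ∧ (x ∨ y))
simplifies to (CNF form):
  (o ∨ y) ∧ (y ∨ ¬x)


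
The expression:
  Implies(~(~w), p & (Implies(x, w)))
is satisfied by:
  {p: True, w: False}
  {w: False, p: False}
  {w: True, p: True}


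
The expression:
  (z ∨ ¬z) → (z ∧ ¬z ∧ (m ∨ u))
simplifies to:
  False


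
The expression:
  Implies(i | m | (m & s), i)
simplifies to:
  i | ~m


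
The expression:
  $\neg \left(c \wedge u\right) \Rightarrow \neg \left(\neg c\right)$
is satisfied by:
  {c: True}


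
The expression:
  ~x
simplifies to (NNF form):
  ~x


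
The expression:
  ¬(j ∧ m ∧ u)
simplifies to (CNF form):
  ¬j ∨ ¬m ∨ ¬u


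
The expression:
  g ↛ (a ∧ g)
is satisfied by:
  {g: True, a: False}


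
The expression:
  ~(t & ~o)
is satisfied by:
  {o: True, t: False}
  {t: False, o: False}
  {t: True, o: True}


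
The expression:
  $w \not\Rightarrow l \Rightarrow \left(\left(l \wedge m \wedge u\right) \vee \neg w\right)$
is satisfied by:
  {l: True, w: False}
  {w: False, l: False}
  {w: True, l: True}


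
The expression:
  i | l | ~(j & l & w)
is always true.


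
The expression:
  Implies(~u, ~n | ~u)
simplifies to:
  True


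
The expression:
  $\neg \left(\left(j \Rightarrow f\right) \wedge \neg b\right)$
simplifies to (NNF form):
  $b \vee \left(j \wedge \neg f\right)$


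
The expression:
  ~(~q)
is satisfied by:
  {q: True}


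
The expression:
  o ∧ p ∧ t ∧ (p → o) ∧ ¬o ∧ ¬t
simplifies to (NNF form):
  False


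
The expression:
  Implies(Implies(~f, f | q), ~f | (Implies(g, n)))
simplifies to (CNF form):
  n | ~f | ~g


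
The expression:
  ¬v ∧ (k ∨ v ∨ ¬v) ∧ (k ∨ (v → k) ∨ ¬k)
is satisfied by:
  {v: False}


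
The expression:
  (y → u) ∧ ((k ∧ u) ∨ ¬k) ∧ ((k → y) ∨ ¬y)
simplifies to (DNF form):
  u ∨ (¬k ∧ ¬y)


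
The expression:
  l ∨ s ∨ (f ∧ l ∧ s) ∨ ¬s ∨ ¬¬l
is always true.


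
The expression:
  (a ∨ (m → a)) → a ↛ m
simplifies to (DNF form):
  (a ∧ ¬m) ∨ (m ∧ ¬a)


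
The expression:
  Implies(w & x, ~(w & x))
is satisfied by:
  {w: False, x: False}
  {x: True, w: False}
  {w: True, x: False}


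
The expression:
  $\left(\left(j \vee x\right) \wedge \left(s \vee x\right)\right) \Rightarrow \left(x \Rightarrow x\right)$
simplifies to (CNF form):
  $\text{True}$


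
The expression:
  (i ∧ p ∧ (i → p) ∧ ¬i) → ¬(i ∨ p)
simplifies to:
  True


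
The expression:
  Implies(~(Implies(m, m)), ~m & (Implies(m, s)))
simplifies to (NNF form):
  True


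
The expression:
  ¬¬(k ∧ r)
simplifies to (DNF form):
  k ∧ r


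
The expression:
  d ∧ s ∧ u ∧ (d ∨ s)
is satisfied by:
  {u: True, s: True, d: True}


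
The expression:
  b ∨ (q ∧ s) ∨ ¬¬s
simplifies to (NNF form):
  b ∨ s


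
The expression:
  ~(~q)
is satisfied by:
  {q: True}


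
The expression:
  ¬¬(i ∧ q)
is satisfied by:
  {i: True, q: True}


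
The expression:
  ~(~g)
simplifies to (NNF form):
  g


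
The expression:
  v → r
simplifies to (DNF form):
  r ∨ ¬v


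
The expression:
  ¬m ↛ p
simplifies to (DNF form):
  ¬m ∧ ¬p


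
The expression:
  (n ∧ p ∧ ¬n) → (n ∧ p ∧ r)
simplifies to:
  True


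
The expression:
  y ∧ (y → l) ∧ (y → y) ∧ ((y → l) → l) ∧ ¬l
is never true.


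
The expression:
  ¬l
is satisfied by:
  {l: False}


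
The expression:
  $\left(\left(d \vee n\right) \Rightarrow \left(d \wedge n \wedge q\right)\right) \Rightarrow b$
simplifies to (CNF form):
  $\left(b \vee d \vee n\right) \wedge \left(b \vee n \vee \neg n\right) \wedge \left(b \vee d \vee n \vee \neg d\right) \wedge \left(b \vee d \vee n \vee \neg q\right) \wedge \left(b \vee d \vee \neg d \vee \neg q\right) \wedge \left(b \vee n \vee \neg d \vee \neg n\right) \wedge \left(b \vee n \vee \neg n \vee \neg q\right) \wedge \left(b \vee \neg d \vee \neg n \vee \neg q\right)$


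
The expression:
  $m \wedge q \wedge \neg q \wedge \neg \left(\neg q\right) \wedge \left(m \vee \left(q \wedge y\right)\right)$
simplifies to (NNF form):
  $\text{False}$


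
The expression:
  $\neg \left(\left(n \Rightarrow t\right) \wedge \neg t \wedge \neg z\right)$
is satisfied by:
  {n: True, t: True, z: True}
  {n: True, t: True, z: False}
  {n: True, z: True, t: False}
  {n: True, z: False, t: False}
  {t: True, z: True, n: False}
  {t: True, z: False, n: False}
  {z: True, t: False, n: False}


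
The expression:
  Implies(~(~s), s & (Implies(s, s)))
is always true.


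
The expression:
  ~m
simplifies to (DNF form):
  ~m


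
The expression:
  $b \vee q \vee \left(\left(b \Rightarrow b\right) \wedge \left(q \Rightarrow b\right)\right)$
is always true.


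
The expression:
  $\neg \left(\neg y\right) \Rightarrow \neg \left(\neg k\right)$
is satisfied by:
  {k: True, y: False}
  {y: False, k: False}
  {y: True, k: True}


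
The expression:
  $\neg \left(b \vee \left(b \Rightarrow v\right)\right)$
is never true.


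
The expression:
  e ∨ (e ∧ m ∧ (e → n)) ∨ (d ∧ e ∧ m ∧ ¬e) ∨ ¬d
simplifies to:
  e ∨ ¬d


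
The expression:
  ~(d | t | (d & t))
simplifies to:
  ~d & ~t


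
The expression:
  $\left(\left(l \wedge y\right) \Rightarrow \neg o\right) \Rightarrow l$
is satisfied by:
  {l: True}


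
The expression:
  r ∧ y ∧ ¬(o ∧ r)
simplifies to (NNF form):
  r ∧ y ∧ ¬o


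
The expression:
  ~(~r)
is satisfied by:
  {r: True}


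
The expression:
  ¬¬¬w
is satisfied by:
  {w: False}


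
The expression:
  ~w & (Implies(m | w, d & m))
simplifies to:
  ~w & (d | ~m)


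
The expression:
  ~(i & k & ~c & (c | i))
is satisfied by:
  {c: True, k: False, i: False}
  {k: False, i: False, c: False}
  {i: True, c: True, k: False}
  {i: True, k: False, c: False}
  {c: True, k: True, i: False}
  {k: True, c: False, i: False}
  {i: True, k: True, c: True}


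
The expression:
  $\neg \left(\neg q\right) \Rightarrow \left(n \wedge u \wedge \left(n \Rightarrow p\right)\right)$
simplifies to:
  $\left(n \wedge p \wedge u\right) \vee \neg q$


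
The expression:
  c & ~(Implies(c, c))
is never true.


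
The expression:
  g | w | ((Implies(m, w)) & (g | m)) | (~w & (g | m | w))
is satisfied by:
  {m: True, w: True, g: True}
  {m: True, w: True, g: False}
  {m: True, g: True, w: False}
  {m: True, g: False, w: False}
  {w: True, g: True, m: False}
  {w: True, g: False, m: False}
  {g: True, w: False, m: False}


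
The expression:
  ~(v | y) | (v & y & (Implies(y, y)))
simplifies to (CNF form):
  (v | ~v) & (v | ~y) & (y | ~v) & (y | ~y)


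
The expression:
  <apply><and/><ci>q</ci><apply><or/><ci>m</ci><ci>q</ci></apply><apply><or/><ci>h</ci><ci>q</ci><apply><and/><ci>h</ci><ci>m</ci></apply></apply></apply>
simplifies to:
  <ci>q</ci>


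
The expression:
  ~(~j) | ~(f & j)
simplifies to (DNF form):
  True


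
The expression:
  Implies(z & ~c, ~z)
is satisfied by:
  {c: True, z: False}
  {z: False, c: False}
  {z: True, c: True}


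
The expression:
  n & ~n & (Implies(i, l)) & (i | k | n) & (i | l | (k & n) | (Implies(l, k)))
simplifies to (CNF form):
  False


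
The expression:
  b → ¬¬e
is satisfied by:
  {e: True, b: False}
  {b: False, e: False}
  {b: True, e: True}


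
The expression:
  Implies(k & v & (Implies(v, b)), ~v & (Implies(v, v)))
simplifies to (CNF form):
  ~b | ~k | ~v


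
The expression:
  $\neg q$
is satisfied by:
  {q: False}


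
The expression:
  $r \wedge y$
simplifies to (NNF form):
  $r \wedge y$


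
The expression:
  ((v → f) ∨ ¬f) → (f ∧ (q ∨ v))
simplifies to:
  f ∧ (q ∨ v)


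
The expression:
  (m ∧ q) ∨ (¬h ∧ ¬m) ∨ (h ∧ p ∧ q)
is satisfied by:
  {q: True, p: True, h: False, m: False}
  {q: True, h: False, p: False, m: False}
  {m: True, q: True, p: True, h: False}
  {m: True, q: True, h: False, p: False}
  {q: True, p: True, h: True, m: False}
  {q: True, m: True, h: True, p: True}
  {q: True, m: True, h: True, p: False}
  {p: True, m: False, h: False, q: False}
  {m: False, h: False, p: False, q: False}


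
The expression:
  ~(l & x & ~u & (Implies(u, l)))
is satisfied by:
  {u: True, l: False, x: False}
  {l: False, x: False, u: False}
  {x: True, u: True, l: False}
  {x: True, l: False, u: False}
  {u: True, l: True, x: False}
  {l: True, u: False, x: False}
  {x: True, l: True, u: True}


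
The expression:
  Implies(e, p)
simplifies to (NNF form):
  p | ~e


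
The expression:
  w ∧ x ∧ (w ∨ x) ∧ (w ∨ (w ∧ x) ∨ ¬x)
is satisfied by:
  {w: True, x: True}


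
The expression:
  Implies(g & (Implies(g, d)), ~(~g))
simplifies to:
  True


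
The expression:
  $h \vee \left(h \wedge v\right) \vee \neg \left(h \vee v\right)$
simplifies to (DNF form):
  $h \vee \neg v$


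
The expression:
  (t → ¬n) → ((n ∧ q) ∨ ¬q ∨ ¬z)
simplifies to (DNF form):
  n ∨ ¬q ∨ ¬z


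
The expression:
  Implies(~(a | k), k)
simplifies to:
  a | k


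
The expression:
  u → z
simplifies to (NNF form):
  z ∨ ¬u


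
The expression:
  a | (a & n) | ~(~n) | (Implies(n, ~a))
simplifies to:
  True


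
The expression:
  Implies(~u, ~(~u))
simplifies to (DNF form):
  u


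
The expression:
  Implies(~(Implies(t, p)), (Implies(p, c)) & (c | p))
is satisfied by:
  {c: True, p: True, t: False}
  {c: True, p: False, t: False}
  {p: True, c: False, t: False}
  {c: False, p: False, t: False}
  {c: True, t: True, p: True}
  {c: True, t: True, p: False}
  {t: True, p: True, c: False}


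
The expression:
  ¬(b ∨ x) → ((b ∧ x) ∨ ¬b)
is always true.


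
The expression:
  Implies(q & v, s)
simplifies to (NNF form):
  s | ~q | ~v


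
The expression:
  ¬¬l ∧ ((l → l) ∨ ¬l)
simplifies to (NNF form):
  l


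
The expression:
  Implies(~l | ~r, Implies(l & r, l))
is always true.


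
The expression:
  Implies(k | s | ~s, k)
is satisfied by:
  {k: True}


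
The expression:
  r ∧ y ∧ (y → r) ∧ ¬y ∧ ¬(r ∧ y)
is never true.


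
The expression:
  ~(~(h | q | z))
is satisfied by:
  {q: True, z: True, h: True}
  {q: True, z: True, h: False}
  {q: True, h: True, z: False}
  {q: True, h: False, z: False}
  {z: True, h: True, q: False}
  {z: True, h: False, q: False}
  {h: True, z: False, q: False}


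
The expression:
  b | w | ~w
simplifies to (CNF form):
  True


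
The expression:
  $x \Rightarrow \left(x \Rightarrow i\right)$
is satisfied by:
  {i: True, x: False}
  {x: False, i: False}
  {x: True, i: True}


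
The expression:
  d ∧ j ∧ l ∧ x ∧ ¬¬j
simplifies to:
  d ∧ j ∧ l ∧ x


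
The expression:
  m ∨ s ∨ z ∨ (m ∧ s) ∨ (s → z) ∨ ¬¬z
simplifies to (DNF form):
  True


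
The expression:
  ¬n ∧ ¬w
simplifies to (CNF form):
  ¬n ∧ ¬w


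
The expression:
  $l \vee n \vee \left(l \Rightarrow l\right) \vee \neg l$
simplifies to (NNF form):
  $\text{True}$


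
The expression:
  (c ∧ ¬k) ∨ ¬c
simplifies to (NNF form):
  ¬c ∨ ¬k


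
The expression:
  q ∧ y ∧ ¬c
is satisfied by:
  {y: True, q: True, c: False}


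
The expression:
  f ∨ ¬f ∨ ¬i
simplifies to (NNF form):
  True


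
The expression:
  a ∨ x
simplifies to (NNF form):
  a ∨ x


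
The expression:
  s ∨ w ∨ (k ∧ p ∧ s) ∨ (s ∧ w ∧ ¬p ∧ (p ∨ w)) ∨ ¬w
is always true.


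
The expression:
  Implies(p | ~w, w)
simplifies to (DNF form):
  w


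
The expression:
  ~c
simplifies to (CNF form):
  ~c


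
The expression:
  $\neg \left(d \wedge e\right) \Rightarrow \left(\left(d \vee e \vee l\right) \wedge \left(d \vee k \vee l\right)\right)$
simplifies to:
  $d \vee l \vee \left(e \wedge k\right)$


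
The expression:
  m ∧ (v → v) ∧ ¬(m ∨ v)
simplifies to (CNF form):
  False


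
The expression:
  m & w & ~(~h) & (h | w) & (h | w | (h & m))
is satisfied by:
  {h: True, m: True, w: True}


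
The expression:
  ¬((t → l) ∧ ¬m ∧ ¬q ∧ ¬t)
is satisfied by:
  {t: True, q: True, m: True}
  {t: True, q: True, m: False}
  {t: True, m: True, q: False}
  {t: True, m: False, q: False}
  {q: True, m: True, t: False}
  {q: True, m: False, t: False}
  {m: True, q: False, t: False}


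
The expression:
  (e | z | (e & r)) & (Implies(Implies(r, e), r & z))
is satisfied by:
  {r: True, z: True}


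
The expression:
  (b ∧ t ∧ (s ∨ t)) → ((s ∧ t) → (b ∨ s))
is always true.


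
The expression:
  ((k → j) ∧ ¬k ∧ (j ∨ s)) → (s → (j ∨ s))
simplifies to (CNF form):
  True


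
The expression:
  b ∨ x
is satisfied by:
  {b: True, x: True}
  {b: True, x: False}
  {x: True, b: False}


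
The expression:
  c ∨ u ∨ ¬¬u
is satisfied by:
  {c: True, u: True}
  {c: True, u: False}
  {u: True, c: False}


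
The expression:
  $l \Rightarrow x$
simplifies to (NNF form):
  $x \vee \neg l$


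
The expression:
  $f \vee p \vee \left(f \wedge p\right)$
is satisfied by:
  {p: True, f: True}
  {p: True, f: False}
  {f: True, p: False}


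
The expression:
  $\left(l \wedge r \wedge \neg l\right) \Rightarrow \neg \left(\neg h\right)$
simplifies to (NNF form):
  $\text{True}$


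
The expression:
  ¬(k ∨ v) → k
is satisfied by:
  {k: True, v: True}
  {k: True, v: False}
  {v: True, k: False}


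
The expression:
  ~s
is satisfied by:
  {s: False}


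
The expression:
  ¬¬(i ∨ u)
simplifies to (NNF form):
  i ∨ u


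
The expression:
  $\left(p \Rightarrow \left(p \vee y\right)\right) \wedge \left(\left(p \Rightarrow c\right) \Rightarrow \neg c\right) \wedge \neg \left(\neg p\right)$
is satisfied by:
  {p: True, c: False}


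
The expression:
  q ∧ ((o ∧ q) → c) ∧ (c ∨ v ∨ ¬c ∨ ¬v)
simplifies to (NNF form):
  q ∧ (c ∨ ¬o)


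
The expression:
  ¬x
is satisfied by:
  {x: False}


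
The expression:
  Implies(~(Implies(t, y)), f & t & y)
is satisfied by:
  {y: True, t: False}
  {t: False, y: False}
  {t: True, y: True}


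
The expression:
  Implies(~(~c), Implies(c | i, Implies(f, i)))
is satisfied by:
  {i: True, c: False, f: False}
  {c: False, f: False, i: False}
  {f: True, i: True, c: False}
  {f: True, c: False, i: False}
  {i: True, c: True, f: False}
  {c: True, i: False, f: False}
  {f: True, c: True, i: True}


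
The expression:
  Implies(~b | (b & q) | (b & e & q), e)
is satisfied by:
  {e: True, b: True, q: False}
  {e: True, b: False, q: False}
  {q: True, e: True, b: True}
  {q: True, e: True, b: False}
  {b: True, q: False, e: False}


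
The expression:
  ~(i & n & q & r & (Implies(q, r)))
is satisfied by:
  {q: False, n: False, i: False, r: False}
  {r: True, q: False, n: False, i: False}
  {i: True, q: False, n: False, r: False}
  {r: True, i: True, q: False, n: False}
  {n: True, r: False, q: False, i: False}
  {r: True, n: True, q: False, i: False}
  {i: True, n: True, r: False, q: False}
  {r: True, i: True, n: True, q: False}
  {q: True, i: False, n: False, r: False}
  {r: True, q: True, i: False, n: False}
  {i: True, q: True, r: False, n: False}
  {r: True, i: True, q: True, n: False}
  {n: True, q: True, i: False, r: False}
  {r: True, n: True, q: True, i: False}
  {i: True, n: True, q: True, r: False}


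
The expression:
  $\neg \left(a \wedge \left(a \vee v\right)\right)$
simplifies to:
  $\neg a$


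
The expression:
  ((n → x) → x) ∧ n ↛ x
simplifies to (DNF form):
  n ∧ ¬x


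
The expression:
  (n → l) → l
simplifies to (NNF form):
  l ∨ n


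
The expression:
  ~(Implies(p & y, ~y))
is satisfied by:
  {p: True, y: True}


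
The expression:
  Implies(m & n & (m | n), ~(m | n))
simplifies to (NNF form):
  ~m | ~n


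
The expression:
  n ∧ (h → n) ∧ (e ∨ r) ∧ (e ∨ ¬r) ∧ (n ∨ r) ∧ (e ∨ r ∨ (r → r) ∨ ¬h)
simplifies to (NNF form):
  e ∧ n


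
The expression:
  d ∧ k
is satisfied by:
  {d: True, k: True}


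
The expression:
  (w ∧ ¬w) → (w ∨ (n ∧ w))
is always true.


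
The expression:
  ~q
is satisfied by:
  {q: False}


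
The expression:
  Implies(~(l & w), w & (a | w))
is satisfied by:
  {w: True}


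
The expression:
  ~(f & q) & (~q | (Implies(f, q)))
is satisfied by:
  {q: False, f: False}
  {f: True, q: False}
  {q: True, f: False}


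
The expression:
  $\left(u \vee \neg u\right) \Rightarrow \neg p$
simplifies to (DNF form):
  $\neg p$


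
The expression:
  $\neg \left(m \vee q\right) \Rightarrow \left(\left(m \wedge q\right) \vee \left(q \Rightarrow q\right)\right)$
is always true.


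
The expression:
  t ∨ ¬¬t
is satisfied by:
  {t: True}


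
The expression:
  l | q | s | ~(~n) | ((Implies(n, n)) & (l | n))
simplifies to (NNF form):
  l | n | q | s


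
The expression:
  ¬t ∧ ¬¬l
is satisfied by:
  {l: True, t: False}


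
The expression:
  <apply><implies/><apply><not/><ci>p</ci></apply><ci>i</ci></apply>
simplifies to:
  <apply><or/><ci>i</ci><ci>p</ci></apply>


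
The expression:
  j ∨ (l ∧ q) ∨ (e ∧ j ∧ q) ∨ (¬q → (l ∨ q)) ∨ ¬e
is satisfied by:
  {q: True, l: True, j: True, e: False}
  {q: True, l: True, j: False, e: False}
  {q: True, j: True, e: False, l: False}
  {q: True, j: False, e: False, l: False}
  {l: True, j: True, e: False, q: False}
  {l: True, j: False, e: False, q: False}
  {j: True, l: False, e: False, q: False}
  {j: False, l: False, e: False, q: False}
  {q: True, l: True, e: True, j: True}
  {q: True, l: True, e: True, j: False}
  {q: True, e: True, j: True, l: False}
  {q: True, e: True, j: False, l: False}
  {e: True, l: True, j: True, q: False}
  {e: True, l: True, j: False, q: False}
  {e: True, j: True, l: False, q: False}


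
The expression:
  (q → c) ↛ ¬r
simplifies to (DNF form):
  (c ∧ r) ∨ (r ∧ ¬q)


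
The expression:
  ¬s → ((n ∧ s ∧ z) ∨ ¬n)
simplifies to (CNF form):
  s ∨ ¬n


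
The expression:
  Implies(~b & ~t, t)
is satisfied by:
  {b: True, t: True}
  {b: True, t: False}
  {t: True, b: False}


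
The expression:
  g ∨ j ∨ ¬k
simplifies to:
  g ∨ j ∨ ¬k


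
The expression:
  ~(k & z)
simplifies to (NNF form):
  ~k | ~z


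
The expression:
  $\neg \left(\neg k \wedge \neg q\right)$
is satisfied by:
  {k: True, q: True}
  {k: True, q: False}
  {q: True, k: False}


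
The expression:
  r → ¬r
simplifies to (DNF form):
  ¬r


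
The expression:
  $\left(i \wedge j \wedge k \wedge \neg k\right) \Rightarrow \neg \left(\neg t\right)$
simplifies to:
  $\text{True}$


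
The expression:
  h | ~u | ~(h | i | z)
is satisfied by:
  {h: True, i: False, u: False, z: False}
  {z: True, h: True, i: False, u: False}
  {h: True, i: True, u: False, z: False}
  {z: True, h: True, i: True, u: False}
  {z: False, i: False, u: False, h: False}
  {z: True, i: False, u: False, h: False}
  {i: True, z: False, u: False, h: False}
  {z: True, i: True, u: False, h: False}
  {u: True, h: True, z: False, i: False}
  {z: True, u: True, h: True, i: False}
  {u: True, h: True, i: True, z: False}
  {z: True, u: True, h: True, i: True}
  {u: True, h: False, i: False, z: False}


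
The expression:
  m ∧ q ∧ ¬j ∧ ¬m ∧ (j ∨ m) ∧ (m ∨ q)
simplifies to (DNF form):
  False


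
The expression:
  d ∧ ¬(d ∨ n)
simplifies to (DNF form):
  False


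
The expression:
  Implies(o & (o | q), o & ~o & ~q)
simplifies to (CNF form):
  ~o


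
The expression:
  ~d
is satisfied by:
  {d: False}


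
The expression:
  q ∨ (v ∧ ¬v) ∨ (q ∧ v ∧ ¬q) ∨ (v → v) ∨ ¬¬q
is always true.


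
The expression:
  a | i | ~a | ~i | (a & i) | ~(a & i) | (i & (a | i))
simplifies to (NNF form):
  True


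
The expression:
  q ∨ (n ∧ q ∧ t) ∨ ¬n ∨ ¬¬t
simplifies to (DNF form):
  q ∨ t ∨ ¬n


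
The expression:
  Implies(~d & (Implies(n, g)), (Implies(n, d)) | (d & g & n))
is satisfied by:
  {d: True, g: False, n: False}
  {g: False, n: False, d: False}
  {n: True, d: True, g: False}
  {n: True, g: False, d: False}
  {d: True, g: True, n: False}
  {g: True, d: False, n: False}
  {n: True, g: True, d: True}


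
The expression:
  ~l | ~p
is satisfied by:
  {l: False, p: False}
  {p: True, l: False}
  {l: True, p: False}


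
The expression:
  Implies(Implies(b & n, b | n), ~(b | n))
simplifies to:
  ~b & ~n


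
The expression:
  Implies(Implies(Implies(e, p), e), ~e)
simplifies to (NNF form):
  ~e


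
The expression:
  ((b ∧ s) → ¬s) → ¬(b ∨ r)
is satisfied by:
  {s: True, r: False, b: False}
  {r: False, b: False, s: False}
  {b: True, s: True, r: False}
  {b: True, r: True, s: True}


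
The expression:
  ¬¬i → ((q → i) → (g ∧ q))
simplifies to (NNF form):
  (g ∧ q) ∨ ¬i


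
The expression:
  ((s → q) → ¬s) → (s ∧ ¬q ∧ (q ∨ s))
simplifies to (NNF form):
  s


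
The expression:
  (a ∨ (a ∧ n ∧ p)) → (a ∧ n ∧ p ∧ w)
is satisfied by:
  {w: True, p: True, n: True, a: False}
  {w: True, p: True, n: False, a: False}
  {w: True, n: True, p: False, a: False}
  {w: True, n: False, p: False, a: False}
  {p: True, n: True, w: False, a: False}
  {p: True, n: False, w: False, a: False}
  {n: True, w: False, p: False, a: False}
  {n: False, w: False, p: False, a: False}
  {a: True, w: True, p: True, n: True}


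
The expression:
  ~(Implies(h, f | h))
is never true.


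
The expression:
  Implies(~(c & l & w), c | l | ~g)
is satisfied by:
  {c: True, l: True, g: False}
  {c: True, g: False, l: False}
  {l: True, g: False, c: False}
  {l: False, g: False, c: False}
  {c: True, l: True, g: True}
  {c: True, g: True, l: False}
  {l: True, g: True, c: False}


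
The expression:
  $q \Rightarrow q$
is always true.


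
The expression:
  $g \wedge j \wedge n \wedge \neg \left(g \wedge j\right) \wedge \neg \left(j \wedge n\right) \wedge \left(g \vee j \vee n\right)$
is never true.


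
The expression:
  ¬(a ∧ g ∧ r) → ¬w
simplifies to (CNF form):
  (a ∨ ¬w) ∧ (g ∨ ¬w) ∧ (r ∨ ¬w)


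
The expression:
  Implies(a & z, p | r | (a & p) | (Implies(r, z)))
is always true.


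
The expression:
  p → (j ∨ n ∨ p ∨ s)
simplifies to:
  True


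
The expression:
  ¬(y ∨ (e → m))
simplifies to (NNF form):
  e ∧ ¬m ∧ ¬y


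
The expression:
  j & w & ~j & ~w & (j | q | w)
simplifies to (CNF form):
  False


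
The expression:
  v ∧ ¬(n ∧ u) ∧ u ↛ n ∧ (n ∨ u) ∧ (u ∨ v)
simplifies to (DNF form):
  u ∧ v ∧ ¬n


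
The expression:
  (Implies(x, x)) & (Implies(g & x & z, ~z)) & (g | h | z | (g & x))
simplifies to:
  (g & ~z) | (h & ~g) | (z & ~g) | (z & ~x)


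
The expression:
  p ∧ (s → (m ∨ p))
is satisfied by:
  {p: True}


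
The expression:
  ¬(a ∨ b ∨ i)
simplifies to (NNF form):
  ¬a ∧ ¬b ∧ ¬i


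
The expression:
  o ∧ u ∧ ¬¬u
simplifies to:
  o ∧ u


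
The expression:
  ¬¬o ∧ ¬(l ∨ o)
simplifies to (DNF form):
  False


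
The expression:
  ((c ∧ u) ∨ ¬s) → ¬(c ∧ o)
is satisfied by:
  {s: True, u: False, o: False, c: False}
  {c: False, u: False, s: False, o: False}
  {s: True, u: True, c: False, o: False}
  {u: True, c: False, s: False, o: False}
  {c: True, s: True, u: False, o: False}
  {c: True, u: False, s: False, o: False}
  {c: True, s: True, u: True, o: False}
  {c: True, u: True, s: False, o: False}
  {o: True, s: True, c: False, u: False}
  {o: True, c: False, u: False, s: False}
  {o: True, s: True, u: True, c: False}
  {o: True, u: True, c: False, s: False}
  {o: True, s: True, c: True, u: False}


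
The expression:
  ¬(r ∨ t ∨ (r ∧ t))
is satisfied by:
  {r: False, t: False}


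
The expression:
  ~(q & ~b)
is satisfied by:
  {b: True, q: False}
  {q: False, b: False}
  {q: True, b: True}


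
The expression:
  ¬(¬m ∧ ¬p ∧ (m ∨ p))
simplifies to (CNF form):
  True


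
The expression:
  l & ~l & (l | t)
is never true.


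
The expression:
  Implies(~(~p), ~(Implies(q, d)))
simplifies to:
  ~p | (q & ~d)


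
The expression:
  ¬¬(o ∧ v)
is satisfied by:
  {o: True, v: True}


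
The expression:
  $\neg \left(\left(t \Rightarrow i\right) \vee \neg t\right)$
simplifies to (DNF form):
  $t \wedge \neg i$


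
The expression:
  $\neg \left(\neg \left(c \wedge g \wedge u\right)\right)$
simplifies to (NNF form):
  $c \wedge g \wedge u$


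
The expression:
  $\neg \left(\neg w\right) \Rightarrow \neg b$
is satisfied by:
  {w: False, b: False}
  {b: True, w: False}
  {w: True, b: False}


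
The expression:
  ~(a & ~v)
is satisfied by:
  {v: True, a: False}
  {a: False, v: False}
  {a: True, v: True}


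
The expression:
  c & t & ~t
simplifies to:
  False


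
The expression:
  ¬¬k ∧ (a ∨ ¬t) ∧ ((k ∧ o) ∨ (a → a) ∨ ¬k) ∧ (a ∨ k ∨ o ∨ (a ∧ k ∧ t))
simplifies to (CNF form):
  k ∧ (a ∨ ¬t)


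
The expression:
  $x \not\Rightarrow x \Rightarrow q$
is always true.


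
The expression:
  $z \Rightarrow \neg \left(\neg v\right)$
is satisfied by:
  {v: True, z: False}
  {z: False, v: False}
  {z: True, v: True}


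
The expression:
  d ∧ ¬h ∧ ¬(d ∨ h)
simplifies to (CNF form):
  False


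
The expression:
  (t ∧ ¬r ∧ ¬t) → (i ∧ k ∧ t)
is always true.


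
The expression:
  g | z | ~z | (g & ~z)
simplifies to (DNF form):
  True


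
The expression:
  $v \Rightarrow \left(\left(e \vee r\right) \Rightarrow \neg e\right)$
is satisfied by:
  {v: False, e: False}
  {e: True, v: False}
  {v: True, e: False}


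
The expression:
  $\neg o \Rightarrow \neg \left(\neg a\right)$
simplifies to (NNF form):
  $a \vee o$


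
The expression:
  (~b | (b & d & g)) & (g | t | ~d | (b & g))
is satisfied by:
  {t: True, g: True, d: False, b: False}
  {t: True, g: False, d: False, b: False}
  {g: True, t: False, d: False, b: False}
  {t: False, g: False, d: False, b: False}
  {t: True, d: True, g: True, b: False}
  {t: True, d: True, g: False, b: False}
  {d: True, g: True, t: False, b: False}
  {b: True, t: True, d: True, g: True}
  {b: True, d: True, g: True, t: False}


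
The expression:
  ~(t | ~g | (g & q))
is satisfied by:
  {g: True, q: False, t: False}


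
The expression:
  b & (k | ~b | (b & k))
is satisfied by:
  {b: True, k: True}


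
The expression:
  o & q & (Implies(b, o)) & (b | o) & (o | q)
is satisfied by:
  {o: True, q: True}


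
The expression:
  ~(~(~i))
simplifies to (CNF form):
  ~i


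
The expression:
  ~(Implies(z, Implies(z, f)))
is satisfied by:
  {z: True, f: False}


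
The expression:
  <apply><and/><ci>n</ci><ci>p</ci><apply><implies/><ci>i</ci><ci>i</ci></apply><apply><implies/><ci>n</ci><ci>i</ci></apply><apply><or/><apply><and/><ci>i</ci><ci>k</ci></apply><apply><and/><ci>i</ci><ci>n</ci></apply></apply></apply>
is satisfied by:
  {i: True, p: True, n: True}


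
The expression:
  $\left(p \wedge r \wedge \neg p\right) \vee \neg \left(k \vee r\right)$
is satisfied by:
  {r: False, k: False}


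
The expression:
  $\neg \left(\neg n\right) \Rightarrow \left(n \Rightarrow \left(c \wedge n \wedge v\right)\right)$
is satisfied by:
  {v: True, c: True, n: False}
  {v: True, c: False, n: False}
  {c: True, v: False, n: False}
  {v: False, c: False, n: False}
  {n: True, v: True, c: True}


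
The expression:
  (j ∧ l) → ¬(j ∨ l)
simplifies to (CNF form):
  ¬j ∨ ¬l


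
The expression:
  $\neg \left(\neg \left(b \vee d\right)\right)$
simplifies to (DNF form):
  $b \vee d$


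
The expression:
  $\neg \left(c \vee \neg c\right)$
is never true.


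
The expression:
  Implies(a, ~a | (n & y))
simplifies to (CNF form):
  (n | ~a) & (y | ~a)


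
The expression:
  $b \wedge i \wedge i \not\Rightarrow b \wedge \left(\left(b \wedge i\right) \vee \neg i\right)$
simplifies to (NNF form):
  $\text{False}$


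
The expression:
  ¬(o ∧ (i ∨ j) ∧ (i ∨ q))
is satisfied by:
  {j: False, o: False, i: False, q: False}
  {q: True, j: False, o: False, i: False}
  {j: True, q: False, o: False, i: False}
  {q: True, j: True, o: False, i: False}
  {i: True, q: False, j: False, o: False}
  {i: True, q: True, j: False, o: False}
  {i: True, j: True, q: False, o: False}
  {i: True, q: True, j: True, o: False}
  {o: True, i: False, j: False, q: False}
  {o: True, q: True, i: False, j: False}
  {o: True, j: True, i: False, q: False}


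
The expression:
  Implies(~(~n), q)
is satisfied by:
  {q: True, n: False}
  {n: False, q: False}
  {n: True, q: True}


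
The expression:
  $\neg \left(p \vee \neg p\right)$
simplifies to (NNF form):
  $\text{False}$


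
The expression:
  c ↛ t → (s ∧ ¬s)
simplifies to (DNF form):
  t ∨ ¬c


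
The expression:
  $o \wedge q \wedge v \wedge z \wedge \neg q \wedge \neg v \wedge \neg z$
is never true.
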